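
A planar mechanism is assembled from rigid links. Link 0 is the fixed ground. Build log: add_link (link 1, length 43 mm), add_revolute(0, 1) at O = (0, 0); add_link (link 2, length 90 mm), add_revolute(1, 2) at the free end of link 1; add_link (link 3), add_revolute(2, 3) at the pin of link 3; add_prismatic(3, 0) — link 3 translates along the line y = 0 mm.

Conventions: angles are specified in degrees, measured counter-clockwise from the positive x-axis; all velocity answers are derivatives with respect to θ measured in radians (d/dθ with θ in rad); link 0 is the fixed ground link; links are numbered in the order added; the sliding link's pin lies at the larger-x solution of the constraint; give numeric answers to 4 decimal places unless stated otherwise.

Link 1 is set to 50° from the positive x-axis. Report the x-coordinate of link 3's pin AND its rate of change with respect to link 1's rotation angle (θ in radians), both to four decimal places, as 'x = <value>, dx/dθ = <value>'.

geometry: r = 43 mm, L = 90 mm, e = 0 mm
crank pin P = (r cos θ, r sin θ) = (27.639867, 32.939911)
h = r sin θ − e = 32.939911 − 0 = 32.939911
x = r cos θ + √(L² − h²) = 27.639867 + 83.755372 = 111.395239
dx/dθ = −r sin θ − h·r cos θ/√(L² − h²) (θ in radians; h = 32.939911) = -43.810316

x = 111.3952, dx/dθ = -43.8103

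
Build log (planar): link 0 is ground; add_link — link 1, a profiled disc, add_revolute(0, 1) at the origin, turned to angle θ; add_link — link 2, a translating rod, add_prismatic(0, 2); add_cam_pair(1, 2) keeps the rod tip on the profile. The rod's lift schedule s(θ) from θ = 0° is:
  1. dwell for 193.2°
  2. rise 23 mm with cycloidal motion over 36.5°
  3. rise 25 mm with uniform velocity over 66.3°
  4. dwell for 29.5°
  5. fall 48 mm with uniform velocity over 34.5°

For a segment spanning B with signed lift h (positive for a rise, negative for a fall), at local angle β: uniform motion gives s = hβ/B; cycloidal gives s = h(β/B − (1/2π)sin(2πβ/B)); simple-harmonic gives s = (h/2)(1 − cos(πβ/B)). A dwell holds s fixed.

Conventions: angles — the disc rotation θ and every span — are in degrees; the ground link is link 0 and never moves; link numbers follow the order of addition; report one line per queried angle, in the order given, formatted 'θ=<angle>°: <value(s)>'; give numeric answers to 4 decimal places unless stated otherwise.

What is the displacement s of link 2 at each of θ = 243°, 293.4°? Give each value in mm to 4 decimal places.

seg 1 [0°–193.2°] dwell: s stays 0.0000
seg 2 [193.2°–229.7°] cycloidal, h=23: full span → s += 23 → s = 23.0000
seg 3 [229.7°–296°] uniform, h=25: θ=243° here. β=13.3, B=66.3. 25·13.3/66.3 = 5.0151 → s = 28.0151
seg 3 [229.7°–296°] uniform, h=25: θ=293.4° here. β=63.7, B=66.3. 25·63.7/66.3 = 24.0196 → s = 47.0196

θ=243°: 28.0151
θ=293.4°: 47.0196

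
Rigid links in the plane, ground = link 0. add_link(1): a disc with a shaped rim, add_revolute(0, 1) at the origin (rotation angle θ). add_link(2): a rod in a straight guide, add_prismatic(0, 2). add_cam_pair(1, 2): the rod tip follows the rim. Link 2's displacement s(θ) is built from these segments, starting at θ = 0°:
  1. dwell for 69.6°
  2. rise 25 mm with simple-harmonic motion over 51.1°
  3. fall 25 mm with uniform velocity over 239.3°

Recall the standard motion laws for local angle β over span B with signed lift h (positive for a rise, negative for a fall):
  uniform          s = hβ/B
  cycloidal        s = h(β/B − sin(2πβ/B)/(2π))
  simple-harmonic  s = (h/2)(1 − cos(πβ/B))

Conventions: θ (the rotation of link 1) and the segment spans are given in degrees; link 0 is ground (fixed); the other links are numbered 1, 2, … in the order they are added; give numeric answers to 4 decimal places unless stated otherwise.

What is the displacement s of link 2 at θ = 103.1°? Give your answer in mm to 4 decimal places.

segment 1 (0° to 69.6°, dwell): s unchanged at 0.0000
θ = 103.1° falls in segment 2 (69.6° to 120.7°, simple-harmonic, h = 25): β = 103.1 − 69.6 = 33.5°, B = 51.1°; Δs = 25/2·(1 − cos(π·0.6556)) = 18.3691; s = 0.0000 + 18.3691 = 18.3691

18.3691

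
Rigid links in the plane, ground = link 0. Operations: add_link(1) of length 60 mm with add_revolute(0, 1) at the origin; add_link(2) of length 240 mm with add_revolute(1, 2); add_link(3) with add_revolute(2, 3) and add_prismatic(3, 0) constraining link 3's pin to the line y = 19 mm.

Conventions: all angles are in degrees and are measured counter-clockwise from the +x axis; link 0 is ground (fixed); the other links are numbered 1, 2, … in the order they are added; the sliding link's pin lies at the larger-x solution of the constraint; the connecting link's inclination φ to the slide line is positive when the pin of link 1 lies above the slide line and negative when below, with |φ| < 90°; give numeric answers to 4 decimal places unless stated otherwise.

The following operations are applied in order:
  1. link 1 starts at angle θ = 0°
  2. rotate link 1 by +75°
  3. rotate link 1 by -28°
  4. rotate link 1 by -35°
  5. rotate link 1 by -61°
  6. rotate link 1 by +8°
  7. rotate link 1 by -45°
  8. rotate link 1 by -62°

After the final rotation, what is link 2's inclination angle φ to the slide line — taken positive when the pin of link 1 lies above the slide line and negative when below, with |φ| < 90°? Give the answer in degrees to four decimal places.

geometry: r = 60 mm, L = 240 mm, e = 19 mm; θ starts at 0°
rotate link 1 by +75°: θ ← 0° +75° = 75°
rotate link 1 by -28°: θ ← 75° -28° = 47°
rotate link 1 by -35°: θ ← 47° -35° = 12°
rotate link 1 by -61°: θ ← 12° -61° = -49°
rotate link 1 by +8°: θ ← -49° +8° = -41°
rotate link 1 by -45°: θ ← -41° -45° = -86°
rotate link 1 by -62°: θ ← -86° -62° = -148°
h = r sin θ − e = -31.795156 − 19 = -50.795156
sin φ = h / L = -50.795156 / 240 = -0.21164648
φ = arcsin(-0.21164648) = -12.218858°

-12.2189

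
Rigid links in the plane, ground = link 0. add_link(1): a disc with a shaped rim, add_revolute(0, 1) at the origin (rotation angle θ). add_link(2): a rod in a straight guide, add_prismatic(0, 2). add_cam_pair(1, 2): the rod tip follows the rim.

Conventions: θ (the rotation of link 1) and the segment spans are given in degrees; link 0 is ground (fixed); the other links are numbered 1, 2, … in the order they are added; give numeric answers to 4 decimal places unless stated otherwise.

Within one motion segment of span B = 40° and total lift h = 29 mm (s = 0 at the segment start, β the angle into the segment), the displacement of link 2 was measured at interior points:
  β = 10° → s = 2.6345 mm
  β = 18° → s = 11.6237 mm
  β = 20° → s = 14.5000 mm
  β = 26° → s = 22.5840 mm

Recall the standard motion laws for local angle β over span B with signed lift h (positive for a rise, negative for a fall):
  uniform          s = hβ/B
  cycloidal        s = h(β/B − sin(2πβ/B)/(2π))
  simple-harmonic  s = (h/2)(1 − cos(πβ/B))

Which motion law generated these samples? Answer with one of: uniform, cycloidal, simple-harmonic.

candidates at β/B = r: uniform s = h·r (linear in β); cycloidal s = h·(r − sin(2πr)/(2π)); simple-harmonic s = (h/2)(1 − cos(πr))
β=10°: printed 2.6345 | uniform 7.2500, cycloidal 2.6345, simple-harmonic 4.2470
β=18°: printed 11.6237 | uniform 13.0500, cycloidal 11.6237, simple-harmonic 12.2317
β=20°: printed 14.5000 | uniform 14.5000, cycloidal 14.5000, simple-harmonic 14.5000
β=26°: printed 22.5840 | uniform 18.8500, cycloidal 22.5840, simple-harmonic 21.0829
only one law matches every sample → cycloidal

cycloidal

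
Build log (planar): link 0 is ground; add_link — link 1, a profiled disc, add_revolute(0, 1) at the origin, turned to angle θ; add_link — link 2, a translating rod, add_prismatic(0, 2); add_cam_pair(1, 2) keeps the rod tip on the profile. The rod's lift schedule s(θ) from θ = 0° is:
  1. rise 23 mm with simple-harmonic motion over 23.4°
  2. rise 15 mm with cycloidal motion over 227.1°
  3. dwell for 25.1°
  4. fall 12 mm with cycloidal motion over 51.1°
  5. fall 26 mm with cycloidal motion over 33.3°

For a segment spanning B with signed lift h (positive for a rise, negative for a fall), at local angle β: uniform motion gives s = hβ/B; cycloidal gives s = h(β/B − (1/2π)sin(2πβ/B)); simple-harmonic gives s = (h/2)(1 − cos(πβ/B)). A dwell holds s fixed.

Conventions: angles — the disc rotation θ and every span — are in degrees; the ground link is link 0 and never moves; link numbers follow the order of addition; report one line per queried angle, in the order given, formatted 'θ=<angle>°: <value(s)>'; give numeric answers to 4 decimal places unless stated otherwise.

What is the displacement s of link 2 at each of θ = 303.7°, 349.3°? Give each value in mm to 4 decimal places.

seg 1 [0°–23.4°] simple-harmonic, h=23: full span → s += 23 → s = 23.0000
seg 2 [23.4°–250.5°] cycloidal, h=15: full span → s += 15 → s = 38.0000
seg 3 [250.5°–275.6°] dwell: s stays 38.0000
seg 4 [275.6°–326.7°] cycloidal, h=-12: θ=303.7° here. β=28.1, B=51.1. -12·(0.5499 − sin(2π·0.5499)/(2π)) = -7.1879 → s = 30.8121
seg 4 [275.6°–326.7°] cycloidal, h=-12: full span → s += -12 → s = 26.0000
seg 5 [326.7°–360°] cycloidal, h=-26: θ=349.3° here. β=22.6, B=33.3. -26·(0.6787 − sin(2π·0.6787)/(2π)) = -21.3751 → s = 4.6249

θ=303.7°: 30.8121
θ=349.3°: 4.6249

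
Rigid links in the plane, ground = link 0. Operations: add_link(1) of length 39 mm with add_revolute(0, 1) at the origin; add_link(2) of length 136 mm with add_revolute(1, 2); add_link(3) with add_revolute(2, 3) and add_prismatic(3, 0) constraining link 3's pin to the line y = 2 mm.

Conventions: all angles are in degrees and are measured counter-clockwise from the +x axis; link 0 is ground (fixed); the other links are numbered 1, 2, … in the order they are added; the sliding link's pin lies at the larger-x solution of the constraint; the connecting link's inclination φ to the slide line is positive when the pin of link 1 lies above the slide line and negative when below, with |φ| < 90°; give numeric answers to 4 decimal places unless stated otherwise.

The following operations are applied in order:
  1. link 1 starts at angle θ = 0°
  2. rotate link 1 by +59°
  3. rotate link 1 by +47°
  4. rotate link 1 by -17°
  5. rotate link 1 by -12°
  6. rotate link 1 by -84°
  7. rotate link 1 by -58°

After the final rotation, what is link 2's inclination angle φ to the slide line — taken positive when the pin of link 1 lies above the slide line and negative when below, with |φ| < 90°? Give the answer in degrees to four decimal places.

geometry: r = 39 mm, L = 136 mm, e = 2 mm; θ starts at 0°
rotate link 1 by +59°: θ ← 0° +59° = 59°
rotate link 1 by +47°: θ ← 59° +47° = 106°
rotate link 1 by -17°: θ ← 106° -17° = 89°
rotate link 1 by -12°: θ ← 89° -12° = 77°
rotate link 1 by -84°: θ ← 77° -84° = -7°
rotate link 1 by -58°: θ ← -7° -58° = -65°
h = r sin θ − e = -35.346004 − 2 = -37.346004
sin φ = h / L = -37.346004 / 136 = -0.27460297
φ = arcsin(-0.27460297) = -15.938355°

-15.9384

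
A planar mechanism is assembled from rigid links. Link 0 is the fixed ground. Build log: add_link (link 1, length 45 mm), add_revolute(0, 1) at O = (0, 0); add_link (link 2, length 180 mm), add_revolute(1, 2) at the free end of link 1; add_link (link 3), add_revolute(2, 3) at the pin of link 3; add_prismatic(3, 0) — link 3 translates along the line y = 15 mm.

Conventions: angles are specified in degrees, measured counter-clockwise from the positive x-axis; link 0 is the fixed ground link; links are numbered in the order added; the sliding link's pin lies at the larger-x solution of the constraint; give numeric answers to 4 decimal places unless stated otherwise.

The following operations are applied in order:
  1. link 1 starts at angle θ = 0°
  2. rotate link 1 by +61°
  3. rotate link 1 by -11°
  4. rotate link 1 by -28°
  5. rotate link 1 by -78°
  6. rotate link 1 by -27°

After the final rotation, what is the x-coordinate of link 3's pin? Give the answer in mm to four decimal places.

geometry: r = 45 mm, L = 180 mm, e = 15 mm; θ starts at 0°
rotate link 1 by +61°: θ ← 0° +61° = 61°
rotate link 1 by -11°: θ ← 61° -11° = 50°
rotate link 1 by -28°: θ ← 50° -28° = 22°
rotate link 1 by -78°: θ ← 22° -78° = -56°
rotate link 1 by -27°: θ ← -56° -27° = -83°
crank pin P = (r cos θ, r sin θ) = (5.484120, -44.664577)
h = r sin θ − e = -44.664577 − 15 = -59.664577
x = r cos θ + √(L² − h²) = 5.484120 + 169.823845 = 175.307965

175.3080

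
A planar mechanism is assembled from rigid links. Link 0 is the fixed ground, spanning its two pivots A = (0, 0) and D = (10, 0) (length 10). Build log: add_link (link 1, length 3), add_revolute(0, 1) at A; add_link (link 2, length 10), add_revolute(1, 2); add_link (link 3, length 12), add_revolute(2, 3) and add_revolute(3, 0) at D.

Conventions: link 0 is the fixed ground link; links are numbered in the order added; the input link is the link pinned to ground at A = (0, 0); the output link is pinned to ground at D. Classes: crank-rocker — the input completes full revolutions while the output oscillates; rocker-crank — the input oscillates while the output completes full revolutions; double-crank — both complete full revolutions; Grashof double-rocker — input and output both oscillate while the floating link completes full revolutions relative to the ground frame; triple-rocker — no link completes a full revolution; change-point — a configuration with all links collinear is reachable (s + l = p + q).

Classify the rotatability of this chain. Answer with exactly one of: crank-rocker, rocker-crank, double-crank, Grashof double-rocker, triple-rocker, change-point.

lengths: ground=10, input=3, coupler=10, output=12
sorted: s=3 (shortest), l=12 (longest), p+q=20
s + l = 15 vs p + q = 20
s + l < p + q (Grashof) with shortest = input link → crank-rocker

crank-rocker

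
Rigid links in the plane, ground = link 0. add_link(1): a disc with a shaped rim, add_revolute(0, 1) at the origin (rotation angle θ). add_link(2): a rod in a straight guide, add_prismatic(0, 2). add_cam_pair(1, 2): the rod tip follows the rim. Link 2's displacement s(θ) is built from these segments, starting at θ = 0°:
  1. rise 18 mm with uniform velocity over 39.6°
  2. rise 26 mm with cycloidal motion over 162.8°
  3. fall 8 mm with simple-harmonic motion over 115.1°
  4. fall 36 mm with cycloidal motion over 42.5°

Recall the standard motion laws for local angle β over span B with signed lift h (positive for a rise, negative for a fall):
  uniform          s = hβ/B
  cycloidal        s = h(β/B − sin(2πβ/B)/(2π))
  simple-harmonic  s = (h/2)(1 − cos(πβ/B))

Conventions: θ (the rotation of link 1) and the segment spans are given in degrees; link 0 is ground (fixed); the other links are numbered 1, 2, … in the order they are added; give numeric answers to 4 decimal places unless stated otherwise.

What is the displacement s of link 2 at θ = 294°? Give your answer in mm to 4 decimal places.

segment 1 (0° to 39.6°, uniform, h = 18) is passed completely: s = 0.0000 + (18) = 18.0000
segment 2 (39.6° to 202.4°, cycloidal, h = 26) is passed completely: s = 18.0000 + (26) = 44.0000
θ = 294° falls in segment 3 (202.4° to 317.5°, simple-harmonic, h = -8): β = 294 − 202.4 = 91.6°, B = 115.1°; Δs = -8/2·(1 − cos(π·0.7958)) = -7.2050; s = 44.0000 − 7.2050 = 36.7950

36.7950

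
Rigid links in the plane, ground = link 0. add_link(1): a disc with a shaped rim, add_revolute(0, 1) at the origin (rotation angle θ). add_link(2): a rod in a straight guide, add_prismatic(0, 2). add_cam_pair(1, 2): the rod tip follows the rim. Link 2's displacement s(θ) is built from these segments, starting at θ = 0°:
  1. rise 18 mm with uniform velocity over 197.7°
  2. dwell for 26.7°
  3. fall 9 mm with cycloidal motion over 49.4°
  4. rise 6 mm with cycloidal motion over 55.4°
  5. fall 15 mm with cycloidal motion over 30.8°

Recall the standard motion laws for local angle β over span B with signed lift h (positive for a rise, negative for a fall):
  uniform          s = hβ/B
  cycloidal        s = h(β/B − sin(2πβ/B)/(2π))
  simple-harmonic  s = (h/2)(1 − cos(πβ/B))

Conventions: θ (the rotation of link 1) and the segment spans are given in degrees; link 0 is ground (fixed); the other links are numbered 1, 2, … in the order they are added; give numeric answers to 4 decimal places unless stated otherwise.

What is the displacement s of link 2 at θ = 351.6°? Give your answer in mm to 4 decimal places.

segment 1 (0° to 197.7°, uniform, h = 18) is passed completely: s = 0.0000 + (18) = 18.0000
segment 2 (197.7° to 224.4°, dwell): s unchanged at 18.0000
segment 3 (224.4° to 273.8°, cycloidal, h = -9) is passed completely: s = 18.0000 + (-9) = 9.0000
segment 4 (273.8° to 329.2°, cycloidal, h = 6) is passed completely: s = 9.0000 + (6) = 15.0000
θ = 351.6° falls in segment 5 (329.2° to 360°, cycloidal, h = -15): β = 351.6 − 329.2 = 22.4°, B = 30.8°; Δs = -15·(0.7273 − sin(2π·0.7273)/(2π)) = -13.2721; s = 15.0000 − 13.2721 = 1.7279

1.7279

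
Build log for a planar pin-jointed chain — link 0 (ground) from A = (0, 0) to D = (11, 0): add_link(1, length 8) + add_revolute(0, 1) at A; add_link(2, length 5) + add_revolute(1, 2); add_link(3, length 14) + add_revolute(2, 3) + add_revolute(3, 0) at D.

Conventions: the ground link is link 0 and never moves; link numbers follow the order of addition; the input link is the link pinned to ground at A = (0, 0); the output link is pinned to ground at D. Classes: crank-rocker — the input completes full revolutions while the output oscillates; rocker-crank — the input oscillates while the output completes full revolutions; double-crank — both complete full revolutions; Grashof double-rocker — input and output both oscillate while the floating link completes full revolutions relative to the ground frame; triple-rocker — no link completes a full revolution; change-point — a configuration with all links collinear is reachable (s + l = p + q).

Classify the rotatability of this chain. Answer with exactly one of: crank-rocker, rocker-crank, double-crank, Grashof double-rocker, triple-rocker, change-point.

lengths: ground=11, input=8, coupler=5, output=14
sorted: s=5 (shortest), l=14 (longest), p+q=19
s + l = 19 vs p + q = 19
s + l = p + q → change-point (collinear configuration reachable)

change-point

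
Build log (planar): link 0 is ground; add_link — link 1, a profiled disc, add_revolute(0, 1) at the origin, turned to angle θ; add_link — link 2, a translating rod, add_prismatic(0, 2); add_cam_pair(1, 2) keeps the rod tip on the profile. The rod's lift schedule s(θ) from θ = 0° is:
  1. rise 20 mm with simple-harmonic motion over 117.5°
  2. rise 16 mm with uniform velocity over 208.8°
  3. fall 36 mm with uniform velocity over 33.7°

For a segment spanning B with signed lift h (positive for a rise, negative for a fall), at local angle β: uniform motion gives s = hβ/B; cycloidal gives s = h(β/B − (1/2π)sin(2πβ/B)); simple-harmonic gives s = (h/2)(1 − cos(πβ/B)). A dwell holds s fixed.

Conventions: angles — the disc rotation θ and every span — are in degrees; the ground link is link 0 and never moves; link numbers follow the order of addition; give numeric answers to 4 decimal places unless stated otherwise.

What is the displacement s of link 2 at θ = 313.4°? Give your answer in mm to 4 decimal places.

seg 1 [0°–117.5°] simple-harmonic, h=20: full span → s += 20 → s = 20.0000
seg 2 [117.5°–326.3°] uniform, h=16: θ=313.4° here. β=195.9, B=208.8. 16·195.9/208.8 = 15.0115 → s = 35.0115

35.0115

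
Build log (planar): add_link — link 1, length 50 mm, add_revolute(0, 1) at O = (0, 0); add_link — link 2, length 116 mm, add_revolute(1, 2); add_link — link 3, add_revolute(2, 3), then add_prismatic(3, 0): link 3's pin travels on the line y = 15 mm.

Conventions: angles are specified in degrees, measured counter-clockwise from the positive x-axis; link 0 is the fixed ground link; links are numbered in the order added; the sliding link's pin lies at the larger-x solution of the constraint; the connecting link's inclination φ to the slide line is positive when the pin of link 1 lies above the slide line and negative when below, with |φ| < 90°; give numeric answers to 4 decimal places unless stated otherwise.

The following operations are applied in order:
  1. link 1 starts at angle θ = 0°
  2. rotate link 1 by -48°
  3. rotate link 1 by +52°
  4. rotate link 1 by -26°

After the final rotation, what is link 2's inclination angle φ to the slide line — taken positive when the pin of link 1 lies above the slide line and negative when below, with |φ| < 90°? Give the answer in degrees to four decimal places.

geometry: r = 50 mm, L = 116 mm, e = 15 mm; θ starts at 0°
rotate link 1 by -48°: θ ← 0° -48° = -48°
rotate link 1 by +52°: θ ← -48° +52° = 4°
rotate link 1 by -26°: θ ← 4° -26° = -22°
h = r sin θ − e = -18.730330 − 15 = -33.730330
sin φ = h / L = -33.730330 / 116 = -0.29077870
φ = arcsin(-0.29077870) = -16.904582°

-16.9046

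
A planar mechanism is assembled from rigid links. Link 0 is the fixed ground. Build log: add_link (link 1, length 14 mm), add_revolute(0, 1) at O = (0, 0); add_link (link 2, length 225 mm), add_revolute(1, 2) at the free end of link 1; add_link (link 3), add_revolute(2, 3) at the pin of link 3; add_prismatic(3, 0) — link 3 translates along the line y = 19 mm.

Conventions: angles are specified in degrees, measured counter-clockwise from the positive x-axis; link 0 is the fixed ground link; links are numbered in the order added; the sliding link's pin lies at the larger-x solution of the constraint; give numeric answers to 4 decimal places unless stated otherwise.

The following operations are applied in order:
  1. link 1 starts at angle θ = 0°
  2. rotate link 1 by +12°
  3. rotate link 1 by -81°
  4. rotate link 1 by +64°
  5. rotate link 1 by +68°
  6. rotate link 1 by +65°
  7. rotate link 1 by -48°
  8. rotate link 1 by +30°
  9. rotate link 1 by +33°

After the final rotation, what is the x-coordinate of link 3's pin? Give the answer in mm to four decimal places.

geometry: r = 14 mm, L = 225 mm, e = 19 mm; θ starts at 0°
rotate link 1 by +12°: θ ← 0° +12° = 12°
rotate link 1 by -81°: θ ← 12° -81° = -69°
rotate link 1 by +64°: θ ← -69° +64° = -5°
rotate link 1 by +68°: θ ← -5° +68° = 63°
rotate link 1 by +65°: θ ← 63° +65° = 128°
rotate link 1 by -48°: θ ← 128° -48° = 80°
rotate link 1 by +30°: θ ← 80° +30° = 110°
rotate link 1 by +33°: θ ← 110° +33° = 143°
crank pin P = (r cos θ, r sin θ) = (-11.180897, 8.425410)
h = r sin θ − e = 8.425410 − 19 = -10.574590
x = r cos θ + √(L² − h²) = -11.180897 + 224.751369 = 213.570472

213.5705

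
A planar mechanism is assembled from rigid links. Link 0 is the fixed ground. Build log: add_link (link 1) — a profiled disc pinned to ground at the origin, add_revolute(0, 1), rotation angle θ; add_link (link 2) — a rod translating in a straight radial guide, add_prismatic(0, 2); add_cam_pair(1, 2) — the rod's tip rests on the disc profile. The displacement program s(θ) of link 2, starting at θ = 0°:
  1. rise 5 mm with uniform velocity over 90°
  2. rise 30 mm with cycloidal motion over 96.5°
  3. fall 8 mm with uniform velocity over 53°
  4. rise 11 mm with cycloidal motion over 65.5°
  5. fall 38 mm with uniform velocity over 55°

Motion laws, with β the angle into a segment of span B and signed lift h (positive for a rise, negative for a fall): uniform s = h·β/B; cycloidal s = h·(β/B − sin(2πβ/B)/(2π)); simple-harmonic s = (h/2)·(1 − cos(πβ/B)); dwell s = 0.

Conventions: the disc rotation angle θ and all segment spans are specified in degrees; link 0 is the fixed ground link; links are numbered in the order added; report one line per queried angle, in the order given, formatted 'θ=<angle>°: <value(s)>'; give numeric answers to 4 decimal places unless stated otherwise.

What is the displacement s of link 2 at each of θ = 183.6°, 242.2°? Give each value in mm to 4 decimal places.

seg 1 [0°–90°] uniform, h=5: full span → s += 5 → s = 5.0000
seg 2 [90°–186.5°] cycloidal, h=30: θ=183.6° here. β=93.6, B=96.5. 30·(0.9699 − sin(2π·0.9699)/(2π)) = 29.9947 → s = 34.9947
seg 2 [90°–186.5°] cycloidal, h=30: full span → s += 30 → s = 35.0000
seg 3 [186.5°–239.5°] uniform, h=-8: full span → s += -8 → s = 27.0000
seg 4 [239.5°–305°] cycloidal, h=11: θ=242.2° here. β=2.7, B=65.5. 11·(0.0412 − sin(2π·0.0412)/(2π)) = 0.0051 → s = 27.0051

θ=183.6°: 34.9947
θ=242.2°: 27.0051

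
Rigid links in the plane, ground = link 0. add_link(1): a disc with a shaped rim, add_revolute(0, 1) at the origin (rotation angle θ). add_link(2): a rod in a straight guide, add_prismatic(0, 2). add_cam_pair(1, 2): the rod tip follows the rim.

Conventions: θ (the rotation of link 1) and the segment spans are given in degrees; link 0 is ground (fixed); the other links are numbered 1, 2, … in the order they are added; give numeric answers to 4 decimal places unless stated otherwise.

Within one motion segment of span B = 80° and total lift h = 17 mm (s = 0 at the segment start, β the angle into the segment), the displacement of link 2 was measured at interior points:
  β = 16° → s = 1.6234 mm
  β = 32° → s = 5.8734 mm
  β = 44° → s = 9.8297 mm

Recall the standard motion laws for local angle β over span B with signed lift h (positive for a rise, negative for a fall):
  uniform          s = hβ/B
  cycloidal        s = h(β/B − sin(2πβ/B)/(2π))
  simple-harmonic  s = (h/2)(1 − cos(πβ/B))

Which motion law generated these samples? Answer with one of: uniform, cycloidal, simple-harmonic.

candidates at β/B = r: uniform s = h·r (linear in β); cycloidal s = h·(r − sin(2πr)/(2π)); simple-harmonic s = (h/2)(1 − cos(πr))
β=16°: printed 1.6234 | uniform 3.4000, cycloidal 0.8268, simple-harmonic 1.6234
β=32°: printed 5.8734 | uniform 6.8000, cycloidal 5.2097, simple-harmonic 5.8734
β=44°: printed 9.8297 | uniform 9.3500, cycloidal 10.1861, simple-harmonic 9.8297
only one law matches every sample → simple-harmonic

simple-harmonic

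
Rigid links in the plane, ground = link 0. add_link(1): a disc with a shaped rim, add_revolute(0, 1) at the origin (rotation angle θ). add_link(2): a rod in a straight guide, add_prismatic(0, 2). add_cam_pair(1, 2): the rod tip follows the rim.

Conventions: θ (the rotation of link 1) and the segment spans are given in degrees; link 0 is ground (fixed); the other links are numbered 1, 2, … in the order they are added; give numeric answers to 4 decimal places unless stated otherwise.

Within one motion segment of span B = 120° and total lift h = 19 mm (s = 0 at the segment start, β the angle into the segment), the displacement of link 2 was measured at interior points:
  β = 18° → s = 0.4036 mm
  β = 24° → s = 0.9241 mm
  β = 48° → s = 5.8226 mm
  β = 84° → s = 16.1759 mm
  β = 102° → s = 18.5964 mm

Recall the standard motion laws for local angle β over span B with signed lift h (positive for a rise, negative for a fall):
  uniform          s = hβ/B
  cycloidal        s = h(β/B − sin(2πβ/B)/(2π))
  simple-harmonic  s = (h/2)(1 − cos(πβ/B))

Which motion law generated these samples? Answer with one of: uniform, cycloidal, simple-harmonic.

candidates at β/B = r: uniform s = h·r (linear in β); cycloidal s = h·(r − sin(2πr)/(2π)); simple-harmonic s = (h/2)(1 − cos(πr))
β=18°: printed 0.4036 | uniform 2.8500, cycloidal 0.4036, simple-harmonic 1.0354
β=24°: printed 0.9241 | uniform 3.8000, cycloidal 0.9241, simple-harmonic 1.8143
β=48°: printed 5.8226 | uniform 7.6000, cycloidal 5.8226, simple-harmonic 6.5643
β=84°: printed 16.1759 | uniform 13.3000, cycloidal 16.1759, simple-harmonic 15.0840
β=102°: printed 18.5964 | uniform 16.1500, cycloidal 18.5964, simple-harmonic 17.9646
only one law matches every sample → cycloidal

cycloidal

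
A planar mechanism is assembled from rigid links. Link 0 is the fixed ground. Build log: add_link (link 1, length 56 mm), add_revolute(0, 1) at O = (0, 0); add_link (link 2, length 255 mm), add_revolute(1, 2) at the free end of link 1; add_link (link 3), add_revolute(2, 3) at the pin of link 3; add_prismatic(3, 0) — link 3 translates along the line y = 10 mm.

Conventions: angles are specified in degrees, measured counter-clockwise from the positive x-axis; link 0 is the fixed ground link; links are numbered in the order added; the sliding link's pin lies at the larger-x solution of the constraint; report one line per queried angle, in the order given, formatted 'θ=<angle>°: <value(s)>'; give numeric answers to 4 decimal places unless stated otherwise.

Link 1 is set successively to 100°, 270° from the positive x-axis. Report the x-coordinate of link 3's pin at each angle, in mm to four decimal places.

geometry: r = 56 mm, L = 255 mm, e = 10 mm
θ=100°: crank pin P = (r cos θ, r sin θ) = (-9.724298, 55.149234)
θ=100°: h = r sin θ − e = 55.149234 − 10 = 45.149234
θ=100°: x = r cos θ + √(L² − h²) = -9.724298 + 250.971207 = 241.246909
θ=270°: crank pin P = (r cos θ, r sin θ) = (-0.000000, -56.000000)
θ=270°: h = r sin θ − e = -56.000000 − 10 = -66.000000
θ=270°: x = r cos θ + √(L² − h²) = -0.000000 + 246.310779 = 246.310779

θ=100°: 241.2469
θ=270°: 246.3108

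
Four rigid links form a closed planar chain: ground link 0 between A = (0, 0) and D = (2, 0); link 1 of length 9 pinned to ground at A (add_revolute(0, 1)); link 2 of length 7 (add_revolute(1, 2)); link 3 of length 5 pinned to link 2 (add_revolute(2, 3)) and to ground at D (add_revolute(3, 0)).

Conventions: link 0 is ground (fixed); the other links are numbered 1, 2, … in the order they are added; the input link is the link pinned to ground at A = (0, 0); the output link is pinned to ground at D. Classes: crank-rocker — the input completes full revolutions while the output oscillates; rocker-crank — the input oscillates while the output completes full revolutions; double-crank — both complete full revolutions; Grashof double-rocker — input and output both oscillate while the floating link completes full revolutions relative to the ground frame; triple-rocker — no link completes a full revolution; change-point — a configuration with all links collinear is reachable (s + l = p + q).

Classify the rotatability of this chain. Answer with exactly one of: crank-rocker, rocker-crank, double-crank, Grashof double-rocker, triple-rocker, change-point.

lengths: ground=2, input=9, coupler=7, output=5
sorted: s=2 (shortest), l=9 (longest), p+q=12
s + l = 11 vs p + q = 12
s + l < p + q (Grashof) with shortest = ground link → double-crank

double-crank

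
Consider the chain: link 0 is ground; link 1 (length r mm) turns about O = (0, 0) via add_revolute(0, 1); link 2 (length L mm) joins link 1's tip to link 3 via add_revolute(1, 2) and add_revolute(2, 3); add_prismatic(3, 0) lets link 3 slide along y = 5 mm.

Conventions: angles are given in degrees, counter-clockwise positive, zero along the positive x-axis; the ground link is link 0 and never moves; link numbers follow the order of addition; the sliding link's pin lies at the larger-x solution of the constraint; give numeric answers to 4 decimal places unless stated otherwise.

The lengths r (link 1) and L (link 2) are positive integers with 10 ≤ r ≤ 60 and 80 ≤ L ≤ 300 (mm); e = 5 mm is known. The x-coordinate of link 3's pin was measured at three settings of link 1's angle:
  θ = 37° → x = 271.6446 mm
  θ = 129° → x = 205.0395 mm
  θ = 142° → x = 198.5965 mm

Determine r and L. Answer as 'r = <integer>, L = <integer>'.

constraint per measurement: (x − r cos θ)² + (r sin θ − e)² = L²
subtracting the θ₁ and θ₂ equations cancels the r² and L² terms:
r = (x₁² − x₂²) / (2[(x₁cos θ₁ + e sin θ₁) − (x₂cos θ₂ + e sin θ₂)]) = 46.0000 → r = 46
L² = (x₁ − r cos θ₁)² + (r sin θ₁ − e)² = 55696.0116 → L = 236.0000 → L = 236
check at θ₃=142°: x = 198.5965 (printed 198.5965) ✓

r = 46, L = 236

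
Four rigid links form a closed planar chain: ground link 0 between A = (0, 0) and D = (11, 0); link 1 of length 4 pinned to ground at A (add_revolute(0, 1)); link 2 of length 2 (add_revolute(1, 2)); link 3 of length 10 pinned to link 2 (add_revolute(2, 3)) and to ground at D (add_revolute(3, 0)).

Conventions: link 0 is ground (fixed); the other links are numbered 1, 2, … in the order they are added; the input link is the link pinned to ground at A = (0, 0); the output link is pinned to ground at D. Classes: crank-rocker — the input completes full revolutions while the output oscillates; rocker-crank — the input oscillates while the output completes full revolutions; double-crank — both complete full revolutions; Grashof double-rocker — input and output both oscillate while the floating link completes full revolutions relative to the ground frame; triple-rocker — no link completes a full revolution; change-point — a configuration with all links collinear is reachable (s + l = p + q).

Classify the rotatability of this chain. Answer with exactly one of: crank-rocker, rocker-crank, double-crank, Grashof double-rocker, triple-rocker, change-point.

lengths: ground=11, input=4, coupler=2, output=10
sorted: s=2 (shortest), l=11 (longest), p+q=14
s + l = 13 vs p + q = 14
s + l < p + q (Grashof) with shortest = coupler link → Grashof double-rocker

Grashof double-rocker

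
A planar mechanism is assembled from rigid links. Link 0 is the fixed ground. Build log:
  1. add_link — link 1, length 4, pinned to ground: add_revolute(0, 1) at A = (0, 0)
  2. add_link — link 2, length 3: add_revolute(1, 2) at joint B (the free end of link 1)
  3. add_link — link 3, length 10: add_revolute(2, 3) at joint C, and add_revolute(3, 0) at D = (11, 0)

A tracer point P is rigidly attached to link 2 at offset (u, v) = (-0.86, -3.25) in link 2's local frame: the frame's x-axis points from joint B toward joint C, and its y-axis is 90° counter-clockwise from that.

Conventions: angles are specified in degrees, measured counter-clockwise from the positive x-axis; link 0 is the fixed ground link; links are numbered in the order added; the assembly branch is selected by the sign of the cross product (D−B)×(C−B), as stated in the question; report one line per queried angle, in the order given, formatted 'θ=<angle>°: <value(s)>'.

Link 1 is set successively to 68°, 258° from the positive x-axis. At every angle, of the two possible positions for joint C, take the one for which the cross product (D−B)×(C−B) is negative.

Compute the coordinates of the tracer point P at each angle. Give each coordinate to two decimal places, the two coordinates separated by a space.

A=(0,0), D=(11.00,0)
θ=68°: B = A + 4.00·(cos68°, sin68°) = (1.4984, 3.7087)
θ=68°: |BD| = 10.1997
θ=68°: circle(B,3.00) ∩ circle(D,10.00): a=0.6390, h=2.9312
θ=68°:   candidates: C₊=(3.1595,6.2069) cross=29.897; C₋=(1.0279,0.7459) cross=-29.897
θ=68°:   branch - wants cross < 0 → take C=(1.0279,0.7459) (cross=-29.897)
θ=68°: ex = (C−B)/|BC| = (-0.1569,-0.9876); ey = (0.9876,-0.1569)
θ=68°: P = B + -0.86·ex + -3.25·ey = (-1.5764,5.0679)
θ=258°: B = A + 4.00·(cos258°, sin258°) = (-0.8316, -3.9126)
θ=258°: |BD| = 12.4618
θ=258°: circle(B,3.00) ∩ circle(D,10.00): a=2.5797, h=1.5313
θ=258°:   candidates: C₊=(1.1369,-1.6487) cross=19.083; C₋=(2.0984,-4.5565) cross=-19.083
θ=258°:   branch - wants cross < 0 → take C=(2.0984,-4.5565) (cross=-19.083)
θ=258°: ex = (C−B)/|BC| = (0.9767,-0.2146); ey = (0.2146,0.9767)
θ=258°: P = B + -0.86·ex + -3.25·ey = (-2.3692,-6.9022)

θ=68°: -1.58 5.07
θ=258°: -2.37 -6.90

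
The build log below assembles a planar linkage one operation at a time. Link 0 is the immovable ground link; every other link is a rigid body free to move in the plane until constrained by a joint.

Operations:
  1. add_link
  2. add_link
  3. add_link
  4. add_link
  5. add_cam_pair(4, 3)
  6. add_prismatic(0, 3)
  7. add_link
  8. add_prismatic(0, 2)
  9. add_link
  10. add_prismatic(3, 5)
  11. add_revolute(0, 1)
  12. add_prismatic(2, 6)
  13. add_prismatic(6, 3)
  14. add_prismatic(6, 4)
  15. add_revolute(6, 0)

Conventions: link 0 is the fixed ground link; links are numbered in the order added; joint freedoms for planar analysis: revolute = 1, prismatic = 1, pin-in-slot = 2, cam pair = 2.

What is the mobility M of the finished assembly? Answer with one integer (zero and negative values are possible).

link 0 = ground. State L|J1|J2 = 1|0|0
+link1  2|0|0
+link2  3|0|0
+link3  4|0|0
+link4  5|0|0
C(4,3) f=2→J2  5|0|1
P(0,3) f=1→J1  5|1|1
+link5  6|1|1
P(0,2) f=1→J1  6|2|1
+link6  7|2|1
P(3,5) f=1→J1  7|3|1
R(0,1) f=1→J1  7|4|1
P(2,6) f=1→J1  7|5|1
P(6,3) f=1→J1  7|6|1
P(6,4) f=1→J1  7|7|1
R(6,0) f=1→J1  7|8|1
M = 3(7−1)−2·8−1 = 18−16−1 = 1

M = 1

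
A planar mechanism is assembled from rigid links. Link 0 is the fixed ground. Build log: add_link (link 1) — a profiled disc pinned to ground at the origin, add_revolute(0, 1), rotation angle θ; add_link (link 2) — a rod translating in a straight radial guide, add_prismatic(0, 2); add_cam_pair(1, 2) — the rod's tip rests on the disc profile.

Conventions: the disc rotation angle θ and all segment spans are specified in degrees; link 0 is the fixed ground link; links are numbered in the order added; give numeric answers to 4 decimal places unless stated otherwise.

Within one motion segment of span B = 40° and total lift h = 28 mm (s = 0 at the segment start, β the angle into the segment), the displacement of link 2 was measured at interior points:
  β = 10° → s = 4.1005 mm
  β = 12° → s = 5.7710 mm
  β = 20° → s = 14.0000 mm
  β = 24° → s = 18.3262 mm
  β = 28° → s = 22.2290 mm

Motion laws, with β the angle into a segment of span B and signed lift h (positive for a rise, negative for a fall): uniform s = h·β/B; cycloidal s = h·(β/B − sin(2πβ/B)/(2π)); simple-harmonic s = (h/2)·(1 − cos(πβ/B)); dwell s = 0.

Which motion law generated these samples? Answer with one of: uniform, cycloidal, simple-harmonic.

candidates at β/B = r: uniform s = h·r (linear in β); cycloidal s = h·(r − sin(2πr)/(2π)); simple-harmonic s = (h/2)(1 − cos(πr))
β=10°: printed 4.1005 | uniform 7.0000, cycloidal 2.5437, simple-harmonic 4.1005
β=12°: printed 5.7710 | uniform 8.4000, cycloidal 4.1618, simple-harmonic 5.7710
β=20°: printed 14.0000 | uniform 14.0000, cycloidal 14.0000, simple-harmonic 14.0000
β=24°: printed 18.3262 | uniform 16.8000, cycloidal 19.4194, simple-harmonic 18.3262
β=28°: printed 22.2290 | uniform 19.6000, cycloidal 23.8382, simple-harmonic 22.2290
only one law matches every sample → simple-harmonic

simple-harmonic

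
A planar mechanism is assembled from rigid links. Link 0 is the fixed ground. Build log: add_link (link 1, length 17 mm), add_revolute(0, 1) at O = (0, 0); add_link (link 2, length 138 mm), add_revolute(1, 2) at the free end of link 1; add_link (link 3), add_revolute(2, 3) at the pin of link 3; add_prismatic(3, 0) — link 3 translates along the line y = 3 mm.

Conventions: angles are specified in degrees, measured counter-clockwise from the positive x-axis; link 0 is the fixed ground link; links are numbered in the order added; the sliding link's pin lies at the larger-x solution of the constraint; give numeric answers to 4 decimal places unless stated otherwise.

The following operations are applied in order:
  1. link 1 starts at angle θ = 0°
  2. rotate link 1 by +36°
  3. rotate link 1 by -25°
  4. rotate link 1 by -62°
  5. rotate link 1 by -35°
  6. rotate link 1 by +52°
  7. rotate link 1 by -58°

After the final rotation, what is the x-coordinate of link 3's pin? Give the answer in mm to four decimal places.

geometry: r = 17 mm, L = 138 mm, e = 3 mm; θ starts at 0°
rotate link 1 by +36°: θ ← 0° +36° = 36°
rotate link 1 by -25°: θ ← 36° -25° = 11°
rotate link 1 by -62°: θ ← 11° -62° = -51°
rotate link 1 by -35°: θ ← -51° -35° = -86°
rotate link 1 by +52°: θ ← -86° +52° = -34°
rotate link 1 by -58°: θ ← -34° -58° = -92°
crank pin P = (r cos θ, r sin θ) = (-0.593291, -16.989644)
h = r sin θ − e = -16.989644 − 3 = -19.989644
x = r cos θ + √(L² − h²) = -0.593291 + 136.544550 = 135.951259

135.9513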